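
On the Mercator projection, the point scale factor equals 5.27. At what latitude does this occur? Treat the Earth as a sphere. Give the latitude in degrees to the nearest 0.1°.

79.1°

Mercator scale is k = sec φ = 1/cos φ.
1/cos φ = 5.27  ⇒  cos φ = 0.1898  ⇒  φ = arccos(0.1898) ≈ 79.1°.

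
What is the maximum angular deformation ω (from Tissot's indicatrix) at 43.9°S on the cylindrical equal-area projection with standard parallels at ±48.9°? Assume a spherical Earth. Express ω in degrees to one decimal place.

A cylindrical equal-area projection with standard parallel φ₀ has meridian scale h = cos φ / cos φ₀ and parallel scale k = cos φ₀ / cos φ (so areas are preserved, h·k = 1).
At 43.9°: h = 1.096, k = 0.9123; principal scales a = 1.096, b = 0.9123.
sin(ω/2) = (a − b)/(a + b) = 0.1838/2.008 = 0.09150, so ω = 2 arcsin(0.09150) ≈ 10.5°.

10.5°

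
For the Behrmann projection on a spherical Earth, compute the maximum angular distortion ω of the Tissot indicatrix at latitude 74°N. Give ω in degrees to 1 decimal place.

The Behrmann projection is cylindrical equal-area with φ₀ = 30°. A cylindrical equal-area projection with standard parallel φ₀ has meridian scale h = cos φ / cos φ₀ and parallel scale k = cos φ₀ / cos φ (so areas are preserved, h·k = 1).
At 74°: h = 0.3183, k = 3.142; principal scales a = 3.142, b = 0.3183.
sin(ω/2) = (a − b)/(a + b) = 2.824/3.460 = 0.8160, so ω = 2 arcsin(0.8160) ≈ 109.4°.

109.4°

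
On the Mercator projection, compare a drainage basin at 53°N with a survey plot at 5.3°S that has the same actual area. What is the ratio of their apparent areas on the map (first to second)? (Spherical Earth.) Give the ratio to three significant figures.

Mercator is conformal with k = sec φ, so areal scale = k² = sec²φ.
At 53°: sec²(53°) = 1/0.6018² = 2.761.
At 5.3°: sec²(5.3°) = 1/0.9957² = 1.009.
Ratio = 2.761/1.009 = cos²(5.3°)/cos²(53°) ≈ 2.74.

2.74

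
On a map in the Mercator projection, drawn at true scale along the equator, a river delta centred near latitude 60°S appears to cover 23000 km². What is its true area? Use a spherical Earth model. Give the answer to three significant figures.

5750 km²

Mercator is conformal, so the point scale is isotropic: h = k = sec φ = 1/cos φ.
Areal scale = k² = sec²φ = 1/cos²(60°) = 1/0.5000² = 4.000.
True area = apparent / (areal scale) = 23000 / 4.000 ≈ 5750 km².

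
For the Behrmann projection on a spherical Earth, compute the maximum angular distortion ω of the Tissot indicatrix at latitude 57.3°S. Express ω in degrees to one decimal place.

Behrmann is a cylindrical equal-area projection with standard parallels at ±30°. Cylindrical equal-area (φ₀ = 30°): h = cos φ / cos 30° along meridians, k = cos 30° / cos φ along parallels; h·k = 1.
At 57.3°: h = 0.6238, k = 1.603; principal scales a = 1.603, b = 0.6238.
sin(ω/2) = (a − b)/(a + b) = 0.9792/2.227 = 0.4397, so ω = 2 arcsin(0.4397) ≈ 52.2°.

52.2°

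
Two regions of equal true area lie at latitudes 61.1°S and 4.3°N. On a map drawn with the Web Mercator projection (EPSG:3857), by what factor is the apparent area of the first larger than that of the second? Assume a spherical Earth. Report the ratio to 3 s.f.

Mercator areal scale is sec²φ.
At 61.1°: sec²(61.1°) = 1/0.4833² = 4.282.
At 4.3°: sec²(4.3°) = 1/0.9972² = 1.006.
Ratio = 4.282/1.006 = cos²(4.3°)/cos²(61.1°) ≈ 4.26.

4.26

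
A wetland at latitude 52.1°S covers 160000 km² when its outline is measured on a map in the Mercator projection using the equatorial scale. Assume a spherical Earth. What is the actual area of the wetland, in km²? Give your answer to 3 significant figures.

60400 km²

For Mercator, h = k = sec φ (a conformal cylindrical projection has a single point scale, 1/cos φ).
Areal scale = k² = sec²φ = 1/cos²(52.1°) = 1/0.6143² = 2.650.
True area = apparent / (areal scale) = 160000 / 2.650 ≈ 60400 km².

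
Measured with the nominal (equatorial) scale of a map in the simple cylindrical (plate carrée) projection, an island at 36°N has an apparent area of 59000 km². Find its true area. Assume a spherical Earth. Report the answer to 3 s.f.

47700 km²

For the equirectangular projection with φ₀ = 0 (plate carrée), h = 1 along meridians and k = sec φ along parallels.
Areal scale = h·k = 1 × sec φ; at 36°, h = 1.000, k = 1.236, so h·k = 1.236.
True area = apparent / (areal scale) = 59000 / 1.236 ≈ 47700 km².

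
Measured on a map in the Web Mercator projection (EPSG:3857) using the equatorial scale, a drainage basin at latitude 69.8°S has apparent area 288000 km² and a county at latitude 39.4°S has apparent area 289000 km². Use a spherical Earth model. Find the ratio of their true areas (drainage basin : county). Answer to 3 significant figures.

Mercator's areal exaggeration is sec²φ; hence true area = (apparent area) · cos²φ.
True area of drainage basin: 288000 × cos²(69.8°) = 288000 × 0.1192 = 34340 km².
True area of county: 289000 × cos²(39.4°) = 289000 × 0.5971 = 172600 km².
Ratio = 34340 / 172600 ≈ 0.199.

0.199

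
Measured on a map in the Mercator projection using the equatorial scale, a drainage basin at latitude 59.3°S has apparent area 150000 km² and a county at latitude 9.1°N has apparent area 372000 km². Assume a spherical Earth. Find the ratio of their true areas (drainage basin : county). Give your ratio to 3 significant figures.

0.108

Since Mercator area scale is 1/cos²φ, the true area equals the apparent area multiplied by cos²φ.
True area of drainage basin: 150000 × cos²(59.3°) = 150000 × 0.2607 = 39100 km².
True area of county: 372000 × cos²(9.1°) = 372000 × 0.9750 = 362700 km².
Ratio = 39100 / 362700 ≈ 0.108.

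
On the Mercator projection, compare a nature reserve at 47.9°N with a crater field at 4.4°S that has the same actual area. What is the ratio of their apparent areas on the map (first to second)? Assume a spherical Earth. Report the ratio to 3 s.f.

Mercator is conformal with k = sec φ, so areal scale = k² = sec²φ.
At 47.9°: sec²(47.9°) = 1/0.6704² = 2.225.
At 4.4°: sec²(4.4°) = 1/0.9971² = 1.006.
Ratio = 2.225/1.006 = cos²(4.4°)/cos²(47.9°) ≈ 2.21.

2.21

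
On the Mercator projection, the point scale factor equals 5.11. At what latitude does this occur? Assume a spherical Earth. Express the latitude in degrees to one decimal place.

Mercator scale is k = sec φ = 1/cos φ.
1/cos φ = 5.11  ⇒  cos φ = 0.1957  ⇒  φ = arccos(0.1957) ≈ 78.7°.

78.7°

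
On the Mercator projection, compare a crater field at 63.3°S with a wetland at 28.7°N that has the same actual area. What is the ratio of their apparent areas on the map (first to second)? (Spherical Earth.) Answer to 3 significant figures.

3.81

On Mercator, area is exaggerated by sec²φ = 1/cos²φ.
At 63.3°: sec²(63.3°) = 1/0.4493² = 4.953.
At 28.7°: sec²(28.7°) = 1/0.8771² = 1.300.
Ratio = 4.953/1.300 = cos²(28.7°)/cos²(63.3°) ≈ 3.81.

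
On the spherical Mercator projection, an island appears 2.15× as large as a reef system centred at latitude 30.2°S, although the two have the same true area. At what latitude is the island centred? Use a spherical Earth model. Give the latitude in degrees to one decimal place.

Mercator areal scale is sec²φ, so apparent-area ratio = sec²φ₁ / sec²φ₂ = cos²φ₂ / cos²φ₁.
cos²φ₂ / cos²φ₁ = 2.15  ⇒  cos φ₁ = cos 30.2° / √2.15 = 0.8643/1.466 = 0.5894.
φ₁ = arccos(0.5894) ≈ 53.9°.

53.9°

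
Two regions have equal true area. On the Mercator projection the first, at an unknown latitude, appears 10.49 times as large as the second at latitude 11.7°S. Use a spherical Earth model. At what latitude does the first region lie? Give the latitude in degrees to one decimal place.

72.4°

For equal true areas on Mercator, apparent areas scale as sec²φ, so the ratio is cos²φ₂ / cos²φ₁.
cos²φ₂ / cos²φ₁ = 10.49  ⇒  cos φ₁ = cos 11.7° / √10.49 = 0.9792/3.239 = 0.3023.
φ₁ = arccos(0.3023) ≈ 72.4°.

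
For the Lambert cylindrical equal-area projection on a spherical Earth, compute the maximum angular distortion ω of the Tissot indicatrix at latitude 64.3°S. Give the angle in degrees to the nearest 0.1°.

The Lambert cylindrical equal-area projection is the cylindrical equal-area projection with its standard parallel at the equator (φ₀ = 0). A cylindrical equal-area projection with standard parallel φ₀ has meridian scale h = cos φ / cos φ₀ and parallel scale k = cos φ₀ / cos φ (so areas are preserved, h·k = 1).
At 64.3°: h = 0.4337, k = 2.306; principal scales a = 2.306, b = 0.4337.
sin(ω/2) = (a − b)/(a + b) = 1.872/2.740 = 0.6834, so ω = 2 arcsin(0.6834) ≈ 86.2°.

86.2°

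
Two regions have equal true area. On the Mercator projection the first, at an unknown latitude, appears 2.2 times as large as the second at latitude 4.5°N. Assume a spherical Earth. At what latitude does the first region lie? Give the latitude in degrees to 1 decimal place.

47.8°

On Mercator, (apparent₁)/(apparent₂) = sec²φ₁ / sec²φ₂ when true areas are equal.
cos²φ₂ / cos²φ₁ = 2.2  ⇒  cos φ₁ = cos 4.5° / √2.2 = 0.9969/1.483 = 0.6721.
φ₁ = arccos(0.6721) ≈ 47.8°.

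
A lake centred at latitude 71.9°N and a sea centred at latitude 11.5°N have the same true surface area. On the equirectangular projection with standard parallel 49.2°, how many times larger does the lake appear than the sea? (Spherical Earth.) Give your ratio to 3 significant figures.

The equidistant cylindrical projection with φ₀ = 49.2° has h = 1 (meridians true) and k = cos φ₀ / cos φ along parallels.
Areal scale at 71.9°: h·k = 1.000 × 2.103 = 2.103.
Areal scale at 11.5°: h·k = 1.000 × 0.6668 = 0.6668.
Ratio = 2.103/0.6668 ≈ 3.15.

3.15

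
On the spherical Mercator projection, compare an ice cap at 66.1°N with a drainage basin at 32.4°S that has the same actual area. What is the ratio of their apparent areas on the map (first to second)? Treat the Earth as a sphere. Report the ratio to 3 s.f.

4.34

On Mercator, area is exaggerated by sec²φ = 1/cos²φ.
At 66.1°: sec²(66.1°) = 1/0.4051² = 6.092.
At 32.4°: sec²(32.4°) = 1/0.8443² = 1.403.
Ratio = 6.092/1.403 = cos²(32.4°)/cos²(66.1°) ≈ 4.34.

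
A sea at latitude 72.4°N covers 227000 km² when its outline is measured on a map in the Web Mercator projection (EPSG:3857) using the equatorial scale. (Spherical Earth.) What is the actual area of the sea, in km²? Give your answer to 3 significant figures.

20800 km²

For Mercator, h = k = sec φ (a conformal cylindrical projection has a single point scale, 1/cos φ).
Areal scale = k² = sec²φ = 1/cos²(72.4°) = 1/0.3024² = 10.94.
True area = apparent / (areal scale) = 227000 / 10.94 ≈ 20800 km².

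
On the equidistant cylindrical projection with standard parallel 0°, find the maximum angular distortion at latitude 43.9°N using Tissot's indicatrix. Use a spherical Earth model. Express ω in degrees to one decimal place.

18.7°

In the plate carrée (x = Rλ, y = Rφ), meridians are true-scale (h = 1) and parallels are stretched by k = sec φ.
At 43.9°: h = 1.000, k = 1.388; principal scales a = 1.388, b = 1.000.
sin(ω/2) = (a − b)/(a + b) = 0.3878/2.388 = 0.1624, so ω = 2 arcsin(0.1624) ≈ 18.7°.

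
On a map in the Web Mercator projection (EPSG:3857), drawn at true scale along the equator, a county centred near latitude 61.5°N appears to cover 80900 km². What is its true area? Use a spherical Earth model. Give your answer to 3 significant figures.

18400 km²

The Mercator projection is conformal; its linear scale factor is the same in every direction and equals sec φ = 1/cos φ.
Areal scale = k² = sec²φ = 1/cos²(61.5°) = 1/0.4772² = 4.392.
True area = apparent / (areal scale) = 80900 / 4.392 ≈ 18400 km².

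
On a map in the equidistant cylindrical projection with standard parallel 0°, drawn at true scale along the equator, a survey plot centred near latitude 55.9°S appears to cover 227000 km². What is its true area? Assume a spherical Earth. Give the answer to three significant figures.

For the equirectangular projection with φ₀ = 0 (plate carrée), h = 1 along meridians and k = sec φ along parallels.
Areal scale = h·k = 1 × sec φ; at 55.9°, h = 1.000, k = 1.784, so h·k = 1.784.
True area = apparent / (areal scale) = 227000 / 1.784 ≈ 127000 km².

127000 km²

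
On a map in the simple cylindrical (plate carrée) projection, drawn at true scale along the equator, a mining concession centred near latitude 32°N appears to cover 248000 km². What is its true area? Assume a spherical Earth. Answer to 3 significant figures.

210000 km²

For the equirectangular projection with φ₀ = 0 (plate carrée), h = 1 along meridians and k = sec φ along parallels.
Areal scale = h·k = 1 × sec φ; at 32°, h = 1.000, k = 1.179, so h·k = 1.179.
True area = apparent / (areal scale) = 248000 / 1.179 ≈ 210000 km².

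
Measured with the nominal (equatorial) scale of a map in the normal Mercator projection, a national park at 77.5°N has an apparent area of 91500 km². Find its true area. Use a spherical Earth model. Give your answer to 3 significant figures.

Mercator is conformal, so the point scale is isotropic: h = k = sec φ = 1/cos φ.
Areal scale = k² = sec²φ = 1/cos²(77.5°) = 1/0.2164² = 21.35.
True area = apparent / (areal scale) = 91500 / 21.35 ≈ 4290 km².

4290 km²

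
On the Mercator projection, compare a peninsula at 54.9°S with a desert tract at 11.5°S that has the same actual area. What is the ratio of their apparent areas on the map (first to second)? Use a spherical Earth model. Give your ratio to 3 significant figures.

Mercator is conformal with k = sec φ, so areal scale = k² = sec²φ.
At 54.9°: sec²(54.9°) = 1/0.5750² = 3.025.
At 11.5°: sec²(11.5°) = 1/0.9799² = 1.041.
Ratio = 3.025/1.041 = cos²(11.5°)/cos²(54.9°) ≈ 2.90.

2.90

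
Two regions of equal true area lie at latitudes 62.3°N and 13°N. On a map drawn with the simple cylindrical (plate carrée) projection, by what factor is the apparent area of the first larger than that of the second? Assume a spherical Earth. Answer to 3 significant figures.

For the equirectangular projection with φ₀ = 0 (plate carrée), h = 1 along meridians and k = sec φ along parallels.
Areal scale at 62.3°: h·k = 1.000 × 2.151 = 2.151.
Areal scale at 13°: h·k = 1.000 × 1.026 = 1.026.
Ratio = 2.151/1.026 ≈ 2.10.

2.10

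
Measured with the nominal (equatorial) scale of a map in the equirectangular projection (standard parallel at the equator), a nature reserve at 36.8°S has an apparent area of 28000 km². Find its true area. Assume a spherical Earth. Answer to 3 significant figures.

22400 km²

Plate carrée maps x = Rλ, y = Rφ. The meridian scale is h = 1 and the parallel scale is k = 1/cos φ = sec φ.
Areal scale = h·k = 1 × sec φ; at 36.8°, h = 1.000, k = 1.249, so h·k = 1.249.
True area = apparent / (areal scale) = 28000 / 1.249 ≈ 22400 km².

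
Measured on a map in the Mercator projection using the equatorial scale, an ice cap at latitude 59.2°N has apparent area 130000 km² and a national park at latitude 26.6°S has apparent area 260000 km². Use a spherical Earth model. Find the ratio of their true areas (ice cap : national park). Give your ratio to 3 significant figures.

0.164

On Mercator the areal scale is sec²φ, so true area = apparent × cos²φ.
True area of ice cap: 130000 × cos²(59.2°) = 130000 × 0.2622 = 34080 km².
True area of national park: 260000 × cos²(26.6°) = 260000 × 0.7995 = 207900 km².
Ratio = 34080 / 207900 ≈ 0.164.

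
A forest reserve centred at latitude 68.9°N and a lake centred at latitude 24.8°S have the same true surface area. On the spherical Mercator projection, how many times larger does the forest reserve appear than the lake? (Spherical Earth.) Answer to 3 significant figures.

On Mercator, area is exaggerated by sec²φ = 1/cos²φ.
At 68.9°: sec²(68.9°) = 1/0.3600² = 7.716.
At 24.8°: sec²(24.8°) = 1/0.9078² = 1.214.
Ratio = 7.716/1.214 = cos²(24.8°)/cos²(68.9°) ≈ 6.36.

6.36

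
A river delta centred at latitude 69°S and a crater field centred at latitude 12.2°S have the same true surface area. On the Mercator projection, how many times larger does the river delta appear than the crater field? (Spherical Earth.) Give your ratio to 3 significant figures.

Mercator areal scale is sec²φ.
At 69°: sec²(69°) = 1/0.3584² = 7.786.
At 12.2°: sec²(12.2°) = 1/0.9774² = 1.047.
Ratio = 7.786/1.047 = cos²(12.2°)/cos²(69°) ≈ 7.44.

7.44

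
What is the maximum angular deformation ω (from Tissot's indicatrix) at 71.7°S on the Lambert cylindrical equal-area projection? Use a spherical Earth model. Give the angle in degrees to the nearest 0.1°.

The Lambert cylindrical equal-area projection is the cylindrical equal-area projection with its standard parallel at the equator (φ₀ = 0). Cylindrical equal-area (φ₀ = 0°): h = cos φ / cos 0° along meridians, k = cos 0° / cos φ along parallels; h·k = 1.
At 71.7°: h = 0.3140, k = 3.185; principal scales a = 3.185, b = 0.3140.
sin(ω/2) = (a − b)/(a + b) = 2.871/3.499 = 0.8205, so ω = 2 arcsin(0.8205) ≈ 110.3°.

110.3°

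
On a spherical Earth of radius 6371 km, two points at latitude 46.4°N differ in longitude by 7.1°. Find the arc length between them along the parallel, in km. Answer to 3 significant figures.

544 km

Arc length along a parallel = R cos φ · Δλ (with Δλ in radians).
= 6371 × cos 46.4° × (7.1° × π/180) = 6371 × 0.6896 × 0.1239 ≈ 544 km.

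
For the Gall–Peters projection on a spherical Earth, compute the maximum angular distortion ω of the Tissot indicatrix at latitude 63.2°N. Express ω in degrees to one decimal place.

49.9°

The Gall–Peters projection is cylindrical equal-area with φ₀ = 45°. For cylindrical equal-area with standard parallel φ₀, h = cos φ / cos φ₀ and k = cos φ₀ / cos φ, so h·k = 1.
At 63.2°: h = 0.6376, k = 1.568; principal scales a = 1.568, b = 0.6376.
sin(ω/2) = (a − b)/(a + b) = 0.9307/2.206 = 0.4219, so ω = 2 arcsin(0.4219) ≈ 49.9°.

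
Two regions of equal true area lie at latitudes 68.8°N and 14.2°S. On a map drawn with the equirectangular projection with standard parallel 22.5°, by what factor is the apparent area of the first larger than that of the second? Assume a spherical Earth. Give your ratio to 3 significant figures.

2.68

With standard parallel φ₀ = 22.5°, the equirectangular projection gives x = Rλ cos φ₀, y = Rφ, so h = 1 and k = cos 22.5° / cos φ.
Areal scale at 68.8°: h·k = 1.000 × 2.555 = 2.555.
Areal scale at 14.2°: h·k = 1.000 × 0.9530 = 0.9530.
Ratio = 2.555/0.9530 ≈ 2.68.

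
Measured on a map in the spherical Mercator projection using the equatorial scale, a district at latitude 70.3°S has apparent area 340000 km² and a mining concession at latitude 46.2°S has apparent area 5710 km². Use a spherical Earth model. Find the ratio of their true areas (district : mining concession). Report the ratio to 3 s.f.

14.1

Mercator's areal exaggeration is sec²φ; hence true area = (apparent area) · cos²φ.
True area of district: 340000 × cos²(70.3°) = 340000 × 0.1136 = 38640 km².
True area of mining concession: 5710 × cos²(46.2°) = 5710 × 0.4791 = 2735 km².
Ratio = 38640 / 2735 ≈ 14.1.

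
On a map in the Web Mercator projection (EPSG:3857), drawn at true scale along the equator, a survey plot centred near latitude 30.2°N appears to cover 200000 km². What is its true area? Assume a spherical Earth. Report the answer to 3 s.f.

149000 km²

Mercator is conformal, so the point scale is isotropic: h = k = sec φ = 1/cos φ.
Areal scale = k² = sec²φ = 1/cos²(30.2°) = 1/0.8643² = 1.339.
True area = apparent / (areal scale) = 200000 / 1.339 ≈ 149000 km².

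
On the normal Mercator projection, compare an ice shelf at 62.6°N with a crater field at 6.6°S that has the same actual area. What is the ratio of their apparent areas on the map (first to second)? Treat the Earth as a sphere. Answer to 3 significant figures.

4.66

On Mercator, area is exaggerated by sec²φ = 1/cos²φ.
At 62.6°: sec²(62.6°) = 1/0.4602² = 4.722.
At 6.6°: sec²(6.6°) = 1/0.9934² = 1.013.
Ratio = 4.722/1.013 = cos²(6.6°)/cos²(62.6°) ≈ 4.66.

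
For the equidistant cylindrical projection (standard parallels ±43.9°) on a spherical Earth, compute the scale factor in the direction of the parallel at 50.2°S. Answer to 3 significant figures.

1.13

With standard parallel φ₀ = 43.9°, the equirectangular projection gives x = Rλ cos φ₀, y = Rφ, so h = 1 and k = cos 43.9° / cos φ.
k = cos 43.9° / cos 50.2° = 0.7206/0.6401 = 1.126.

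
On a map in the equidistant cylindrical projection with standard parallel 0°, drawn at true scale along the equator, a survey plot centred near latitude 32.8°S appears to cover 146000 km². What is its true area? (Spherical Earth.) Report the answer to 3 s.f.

Plate carrée maps x = Rλ, y = Rφ. The meridian scale is h = 1 and the parallel scale is k = 1/cos φ = sec φ.
Areal scale = h·k = 1 × sec φ; at 32.8°, h = 1.000, k = 1.190, so h·k = 1.190.
True area = apparent / (areal scale) = 146000 / 1.190 ≈ 123000 km².

123000 km²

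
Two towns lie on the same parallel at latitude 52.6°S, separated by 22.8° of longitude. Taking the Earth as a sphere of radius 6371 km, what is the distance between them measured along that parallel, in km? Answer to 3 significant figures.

Arc length along a parallel = R cos φ · Δλ (with Δλ in radians).
= 6371 × cos 52.6° × (22.8° × π/180) = 6371 × 0.6074 × 0.3979 ≈ 1540 km.

1540 km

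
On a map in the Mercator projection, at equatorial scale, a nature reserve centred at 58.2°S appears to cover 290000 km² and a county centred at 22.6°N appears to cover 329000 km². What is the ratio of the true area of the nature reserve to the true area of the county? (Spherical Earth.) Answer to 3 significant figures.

0.287

On Mercator the areal scale is sec²φ, so true area = apparent × cos²φ.
True area of nature reserve: 290000 × cos²(58.2°) = 290000 × 0.2777 = 80530 km².
True area of county: 329000 × cos²(22.6°) = 329000 × 0.8523 = 280400 km².
Ratio = 80530 / 280400 ≈ 0.287.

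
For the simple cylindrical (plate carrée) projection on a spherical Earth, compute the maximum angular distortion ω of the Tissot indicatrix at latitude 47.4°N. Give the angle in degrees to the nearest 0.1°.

For the equirectangular projection with φ₀ = 0 (plate carrée), h = 1 along meridians and k = sec φ along parallels.
At 47.4°: h = 1.000, k = 1.477; principal scales a = 1.477, b = 1.000.
sin(ω/2) = (a − b)/(a + b) = 0.4774/2.477 = 0.1927, so ω = 2 arcsin(0.1927) ≈ 22.2°.

22.2°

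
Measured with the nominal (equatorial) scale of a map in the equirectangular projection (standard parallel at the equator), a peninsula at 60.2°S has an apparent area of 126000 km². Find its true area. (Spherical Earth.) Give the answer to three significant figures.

In the plate carrée (x = Rλ, y = Rφ), meridians are true-scale (h = 1) and parallels are stretched by k = sec φ.
Areal scale = h·k = 1 × sec φ; at 60.2°, h = 1.000, k = 2.012, so h·k = 2.012.
True area = apparent / (areal scale) = 126000 / 2.012 ≈ 62600 km².

62600 km²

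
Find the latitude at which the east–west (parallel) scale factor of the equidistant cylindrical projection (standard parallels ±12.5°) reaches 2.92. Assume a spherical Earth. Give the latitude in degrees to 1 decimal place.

70.5°

The equidistant cylindrical projection with φ₀ = 12.5° has h = 1 (meridians true) and k = cos φ₀ / cos φ along parallels.
k = cos φ₀ / cos φ = 2.92  ⇒  cos φ = cos 12.5° / 2.92 = 0.3343.
φ = arccos(0.3343) ≈ 70.5°.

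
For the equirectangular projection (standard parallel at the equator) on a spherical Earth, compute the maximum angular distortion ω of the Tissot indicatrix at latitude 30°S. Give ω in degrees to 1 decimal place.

In the plate carrée (x = Rλ, y = Rφ), meridians are true-scale (h = 1) and parallels are stretched by k = sec φ.
At 30°: h = 1.000, k = 1.155; principal scales a = 1.155, b = 1.000.
sin(ω/2) = (a − b)/(a + b) = 0.1547/2.155 = 0.07180, so ω = 2 arcsin(0.07180) ≈ 8.2°.

8.2°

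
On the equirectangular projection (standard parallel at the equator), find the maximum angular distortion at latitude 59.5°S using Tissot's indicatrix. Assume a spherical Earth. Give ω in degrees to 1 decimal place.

38.1°

For the equirectangular projection with φ₀ = 0 (plate carrée), h = 1 along meridians and k = sec φ along parallels.
At 59.5°: h = 1.000, k = 1.970; principal scales a = 1.970, b = 1.000.
sin(ω/2) = (a − b)/(a + b) = 0.9703/2.970 = 0.3267, so ω = 2 arcsin(0.3267) ≈ 38.1°.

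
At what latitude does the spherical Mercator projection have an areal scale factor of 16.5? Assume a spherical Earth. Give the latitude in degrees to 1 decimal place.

75.7°

Mercator areal scale is sec²φ.
sec²φ = 16.5  ⇒  cos²φ = 0.06061  ⇒  cos φ = 0.2462.
φ = arccos(0.2462) ≈ 75.7°.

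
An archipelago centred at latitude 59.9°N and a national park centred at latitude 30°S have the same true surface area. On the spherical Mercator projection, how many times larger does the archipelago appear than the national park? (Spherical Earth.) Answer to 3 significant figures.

Mercator is conformal with k = sec φ, so areal scale = k² = sec²φ.
At 59.9°: sec²(59.9°) = 1/0.5015² = 3.976.
At 30°: sec²(30°) = 1/0.8660² = 1.333.
Ratio = 3.976/1.333 = cos²(30°)/cos²(59.9°) ≈ 2.98.

2.98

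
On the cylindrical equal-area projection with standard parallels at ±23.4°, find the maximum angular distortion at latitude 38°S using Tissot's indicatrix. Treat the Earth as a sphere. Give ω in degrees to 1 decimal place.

Cylindrical equal-area (φ₀ = 23.4°): h = cos φ / cos 23.4° along meridians, k = cos 23.4° / cos φ along parallels; h·k = 1.
At 38°: h = 0.8586, k = 1.165; principal scales a = 1.165, b = 0.8586.
sin(ω/2) = (a − b)/(a + b) = 0.3060/2.023 = 0.1512, so ω = 2 arcsin(0.1512) ≈ 17.4°.

17.4°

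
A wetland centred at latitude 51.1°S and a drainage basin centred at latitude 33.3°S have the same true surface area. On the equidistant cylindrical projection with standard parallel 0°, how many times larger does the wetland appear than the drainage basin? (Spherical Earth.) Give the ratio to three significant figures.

For the equirectangular projection with φ₀ = 0 (plate carrée), h = 1 along meridians and k = sec φ along parallels.
Areal scale at 51.1°: h·k = 1.000 × 1.592 = 1.592.
Areal scale at 33.3°: h·k = 1.000 × 1.196 = 1.196.
Ratio = 1.592/1.196 ≈ 1.33.

1.33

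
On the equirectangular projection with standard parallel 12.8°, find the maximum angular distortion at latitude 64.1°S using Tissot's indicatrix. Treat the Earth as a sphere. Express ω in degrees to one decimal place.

With standard parallel φ₀ = 12.8°, the equirectangular projection gives x = Rλ cos φ₀, y = Rφ, so h = 1 and k = cos 12.8° / cos φ.
At 64.1°: h = 1.000, k = 2.232; principal scales a = 2.232, b = 1.000.
sin(ω/2) = (a − b)/(a + b) = 1.232/3.232 = 0.3813, so ω = 2 arcsin(0.3813) ≈ 44.8°.

44.8°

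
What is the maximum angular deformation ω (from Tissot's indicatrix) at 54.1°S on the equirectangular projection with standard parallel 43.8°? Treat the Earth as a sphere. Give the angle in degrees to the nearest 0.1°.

11.9°

In the equirectangular projection with standard parallel φ₀ = 43.8° (x = Rλ cos φ₀, y = Rφ), meridians are true-scale (h = 1) and the parallel scale is k = cos φ₀ / cos φ.
At 54.1°: h = 1.000, k = 1.231; principal scales a = 1.231, b = 1.000.
sin(ω/2) = (a − b)/(a + b) = 0.2309/2.231 = 0.1035, so ω = 2 arcsin(0.1035) ≈ 11.9°.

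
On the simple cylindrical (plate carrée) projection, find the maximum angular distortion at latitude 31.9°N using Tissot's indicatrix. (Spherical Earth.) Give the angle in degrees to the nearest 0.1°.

Plate carrée maps x = Rλ, y = Rφ. The meridian scale is h = 1 and the parallel scale is k = 1/cos φ = sec φ.
At 31.9°: h = 1.000, k = 1.178; principal scales a = 1.178, b = 1.000.
sin(ω/2) = (a − b)/(a + b) = 0.1779/2.178 = 0.08168, so ω = 2 arcsin(0.08168) ≈ 9.4°.

9.4°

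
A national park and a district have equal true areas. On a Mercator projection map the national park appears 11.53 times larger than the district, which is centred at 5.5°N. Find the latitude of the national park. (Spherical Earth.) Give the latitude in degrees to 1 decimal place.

73.0°

Mercator areal scale is sec²φ, so apparent-area ratio = sec²φ₁ / sec²φ₂ = cos²φ₂ / cos²φ₁.
cos²φ₂ / cos²φ₁ = 11.53  ⇒  cos φ₁ = cos 5.5° / √11.53 = 0.9954/3.396 = 0.2931.
φ₁ = arccos(0.2931) ≈ 73.0°.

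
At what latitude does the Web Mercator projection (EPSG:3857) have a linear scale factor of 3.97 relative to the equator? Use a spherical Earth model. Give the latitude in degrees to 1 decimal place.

Mercator scale is k = sec φ = 1/cos φ.
1/cos φ = 3.97  ⇒  cos φ = 0.2519  ⇒  φ = arccos(0.2519) ≈ 75.4°.

75.4°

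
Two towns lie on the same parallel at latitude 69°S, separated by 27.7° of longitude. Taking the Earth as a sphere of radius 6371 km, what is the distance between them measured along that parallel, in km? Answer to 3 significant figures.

Arc length along a parallel = R cos φ · Δλ (with Δλ in radians).
= 6371 × cos 69° × (27.7° × π/180) = 6371 × 0.3584 × 0.4835 ≈ 1100 km.

1100 km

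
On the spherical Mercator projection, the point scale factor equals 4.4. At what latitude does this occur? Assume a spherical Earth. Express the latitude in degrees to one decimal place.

76.9°

Mercator scale is k = sec φ = 1/cos φ.
1/cos φ = 4.4  ⇒  cos φ = 0.2273  ⇒  φ = arccos(0.2273) ≈ 76.9°.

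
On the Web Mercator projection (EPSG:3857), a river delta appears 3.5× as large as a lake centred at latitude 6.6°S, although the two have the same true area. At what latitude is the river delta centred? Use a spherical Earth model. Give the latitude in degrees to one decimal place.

57.9°

On Mercator, (apparent₁)/(apparent₂) = sec²φ₁ / sec²φ₂ when true areas are equal.
cos²φ₂ / cos²φ₁ = 3.5  ⇒  cos φ₁ = cos 6.6° / √3.5 = 0.9934/1.871 = 0.5310.
φ₁ = arccos(0.5310) ≈ 57.9°.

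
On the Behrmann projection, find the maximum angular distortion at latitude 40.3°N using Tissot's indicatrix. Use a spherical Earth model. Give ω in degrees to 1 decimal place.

The Behrmann projection is cylindrical equal-area with φ₀ = 30°. Cylindrical equal-area (φ₀ = 30°): h = cos φ / cos 30° along meridians, k = cos 30° / cos φ along parallels; h·k = 1.
At 40.3°: h = 0.8807, k = 1.136; principal scales a = 1.136, b = 0.8807.
sin(ω/2) = (a − b)/(a + b) = 0.2549/2.016 = 0.1264, so ω = 2 arcsin(0.1264) ≈ 14.5°.

14.5°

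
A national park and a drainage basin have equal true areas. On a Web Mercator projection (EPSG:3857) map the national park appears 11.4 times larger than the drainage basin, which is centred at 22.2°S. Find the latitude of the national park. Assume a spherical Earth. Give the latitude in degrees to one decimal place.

On Mercator, (apparent₁)/(apparent₂) = sec²φ₁ / sec²φ₂ when true areas are equal.
cos²φ₂ / cos²φ₁ = 11.4  ⇒  cos φ₁ = cos 22.2° / √11.4 = 0.9259/3.376 = 0.2742.
φ₁ = arccos(0.2742) ≈ 74.1°.

74.1°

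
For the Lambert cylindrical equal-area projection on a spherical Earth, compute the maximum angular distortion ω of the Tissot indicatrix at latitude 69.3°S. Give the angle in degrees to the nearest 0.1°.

The Lambert cylindrical equal-area projection is the cylindrical equal-area projection with its standard parallel at the equator (φ₀ = 0). For cylindrical equal-area with standard parallel φ₀, h = cos φ / cos φ₀ and k = cos φ₀ / cos φ, so h·k = 1.
At 69.3°: h = 0.3535, k = 2.829; principal scales a = 2.829, b = 0.3535.
sin(ω/2) = (a − b)/(a + b) = 2.476/3.183 = 0.7779, so ω = 2 arcsin(0.7779) ≈ 102.1°.

102.1°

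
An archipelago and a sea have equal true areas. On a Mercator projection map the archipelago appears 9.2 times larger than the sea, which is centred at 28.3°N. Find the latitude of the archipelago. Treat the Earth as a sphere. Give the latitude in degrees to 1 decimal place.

On Mercator, (apparent₁)/(apparent₂) = sec²φ₁ / sec²φ₂ when true areas are equal.
cos²φ₂ / cos²φ₁ = 9.2  ⇒  cos φ₁ = cos 28.3° / √9.2 = 0.8805/3.033 = 0.2903.
φ₁ = arccos(0.2903) ≈ 73.1°.

73.1°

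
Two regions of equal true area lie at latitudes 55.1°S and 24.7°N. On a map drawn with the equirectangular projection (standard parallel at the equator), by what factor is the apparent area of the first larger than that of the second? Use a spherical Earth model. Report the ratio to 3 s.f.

1.59

Plate carrée maps x = Rλ, y = Rφ. The meridian scale is h = 1 and the parallel scale is k = 1/cos φ = sec φ.
Areal scale at 55.1°: h·k = 1.000 × 1.748 = 1.748.
Areal scale at 24.7°: h·k = 1.000 × 1.101 = 1.101.
Ratio = 1.748/1.101 ≈ 1.59.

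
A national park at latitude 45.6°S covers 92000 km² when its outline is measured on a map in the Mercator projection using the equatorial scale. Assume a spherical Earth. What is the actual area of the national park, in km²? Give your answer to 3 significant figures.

45000 km²

For Mercator, h = k = sec φ (a conformal cylindrical projection has a single point scale, 1/cos φ).
Areal scale = k² = sec²φ = 1/cos²(45.6°) = 1/0.6997² = 2.043.
True area = apparent / (areal scale) = 92000 / 2.043 ≈ 45000 km².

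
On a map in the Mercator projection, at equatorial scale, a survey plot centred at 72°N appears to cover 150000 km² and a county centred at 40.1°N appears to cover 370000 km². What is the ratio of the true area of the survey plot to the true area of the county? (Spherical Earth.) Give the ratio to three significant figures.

0.0662

Mercator's areal exaggeration is sec²φ; hence true area = (apparent area) · cos²φ.
True area of survey plot: 150000 × cos²(72°) = 150000 × 0.09549 = 14320 km².
True area of county: 370000 × cos²(40.1°) = 370000 × 0.5851 = 216500 km².
Ratio = 14320 / 216500 ≈ 0.0662.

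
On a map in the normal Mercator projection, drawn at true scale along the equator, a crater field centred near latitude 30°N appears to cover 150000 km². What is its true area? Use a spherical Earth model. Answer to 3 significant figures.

Mercator is conformal, so the point scale is isotropic: h = k = sec φ = 1/cos φ.
Areal scale = k² = sec²φ = 1/cos²(30°) = 1/0.8660² = 1.333.
True area = apparent / (areal scale) = 150000 / 1.333 ≈ 112000 km².

112000 km²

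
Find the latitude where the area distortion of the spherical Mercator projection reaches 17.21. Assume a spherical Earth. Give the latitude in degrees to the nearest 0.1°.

Mercator areal scale is sec²φ.
sec²φ = 17.21  ⇒  cos²φ = 0.05811  ⇒  cos φ = 0.2411.
φ = arccos(0.2411) ≈ 76.1°.

76.1°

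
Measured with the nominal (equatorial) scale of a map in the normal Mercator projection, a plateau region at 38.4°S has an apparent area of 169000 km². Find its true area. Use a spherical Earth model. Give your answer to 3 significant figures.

104000 km²

For Mercator, h = k = sec φ (a conformal cylindrical projection has a single point scale, 1/cos φ).
Areal scale = k² = sec²φ = 1/cos²(38.4°) = 1/0.7837² = 1.628.
True area = apparent / (areal scale) = 169000 / 1.628 ≈ 104000 km².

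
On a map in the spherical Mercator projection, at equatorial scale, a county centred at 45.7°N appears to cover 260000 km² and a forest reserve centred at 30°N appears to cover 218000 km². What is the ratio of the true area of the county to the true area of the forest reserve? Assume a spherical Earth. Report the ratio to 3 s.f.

0.776

Mercator's areal exaggeration is sec²φ; hence true area = (apparent area) · cos²φ.
True area of county: 260000 × cos²(45.7°) = 260000 × 0.4878 = 126800 km².
True area of forest reserve: 218000 × cos²(30°) = 218000 × 0.7500 = 163500 km².
Ratio = 126800 / 163500 ≈ 0.776.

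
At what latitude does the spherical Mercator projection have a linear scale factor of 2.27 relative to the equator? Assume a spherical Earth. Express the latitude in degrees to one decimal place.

63.9°

Mercator scale is k = sec φ = 1/cos φ.
1/cos φ = 2.27  ⇒  cos φ = 0.4405  ⇒  φ = arccos(0.4405) ≈ 63.9°.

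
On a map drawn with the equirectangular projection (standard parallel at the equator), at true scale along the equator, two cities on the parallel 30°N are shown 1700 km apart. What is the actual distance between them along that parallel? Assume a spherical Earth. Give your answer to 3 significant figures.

For the equirectangular projection with φ₀ = 0 (plate carrée), h = 1 along meridians and k = sec φ along parallels.
Along the parallel at 30°, map distances are exaggerated by k = sec 30° = 1.155.
True distance = 1700 / 1.155 = 1700 × cos 30° ≈ 1470 km.

1470 km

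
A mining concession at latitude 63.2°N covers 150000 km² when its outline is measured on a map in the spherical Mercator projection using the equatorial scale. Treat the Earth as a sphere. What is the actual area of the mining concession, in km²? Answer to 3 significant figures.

30500 km²

The Mercator projection is conformal; its linear scale factor is the same in every direction and equals sec φ = 1/cos φ.
Areal scale = k² = sec²φ = 1/cos²(63.2°) = 1/0.4509² = 4.919.
True area = apparent / (areal scale) = 150000 / 4.919 ≈ 30500 km².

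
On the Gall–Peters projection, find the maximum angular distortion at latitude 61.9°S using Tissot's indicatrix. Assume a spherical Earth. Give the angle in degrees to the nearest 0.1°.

45.3°

The Gall–Peters projection is cylindrical equal-area with φ₀ = 45°. For cylindrical equal-area with standard parallel φ₀, h = cos φ / cos φ₀ and k = cos φ₀ / cos φ, so h·k = 1.
At 61.9°: h = 0.6661, k = 1.501; principal scales a = 1.501, b = 0.6661.
sin(ω/2) = (a − b)/(a + b) = 0.8351/2.167 = 0.3853, so ω = 2 arcsin(0.3853) ≈ 45.3°.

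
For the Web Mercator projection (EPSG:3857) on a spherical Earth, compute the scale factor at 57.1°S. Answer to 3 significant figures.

The Mercator projection is conformal; its linear scale factor is the same in every direction and equals sec φ = 1/cos φ.
k = 1/cos 57.1° = 1/0.5432 = 1.841.

1.84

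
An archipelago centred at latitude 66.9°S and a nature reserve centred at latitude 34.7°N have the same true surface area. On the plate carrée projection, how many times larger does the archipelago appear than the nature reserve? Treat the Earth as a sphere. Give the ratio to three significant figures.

In the plate carrée (x = Rλ, y = Rφ), meridians are true-scale (h = 1) and parallels are stretched by k = sec φ.
Areal scale at 66.9°: h·k = 1.000 × 2.549 = 2.549.
Areal scale at 34.7°: h·k = 1.000 × 1.216 = 1.216.
Ratio = 2.549/1.216 ≈ 2.10.

2.10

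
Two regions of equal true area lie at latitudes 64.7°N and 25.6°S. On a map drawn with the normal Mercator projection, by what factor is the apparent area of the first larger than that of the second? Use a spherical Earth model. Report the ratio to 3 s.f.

Mercator is conformal with k = sec φ, so areal scale = k² = sec²φ.
At 64.7°: sec²(64.7°) = 1/0.4274² = 5.475.
At 25.6°: sec²(25.6°) = 1/0.9018² = 1.230.
Ratio = 5.475/1.230 = cos²(25.6°)/cos²(64.7°) ≈ 4.45.

4.45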